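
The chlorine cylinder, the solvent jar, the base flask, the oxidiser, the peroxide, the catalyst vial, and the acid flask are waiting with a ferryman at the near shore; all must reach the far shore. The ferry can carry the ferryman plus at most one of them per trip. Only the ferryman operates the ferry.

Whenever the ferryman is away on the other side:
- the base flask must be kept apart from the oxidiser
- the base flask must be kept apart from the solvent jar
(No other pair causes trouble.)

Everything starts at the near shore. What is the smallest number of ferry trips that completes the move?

15

Counting alone: the ferryman can take at most 1 across per trip to the far shore, so moving all 7 needs at least 7 loaded trips out, with a return between consecutive ones — at least 13 crossings.
The safety rule pushes this higher. Following every safe sequence of crossings, the most of the 7 that can be at the far shore as the ferry arrives there on crossing 13 is 6 — never all 7.
So no plan with fewer than 15 crossings exists, and this one achieves 15:
1. Ferryman goes to the far shore with the base flask.
2. Ferryman goes back to the near shore alone.
3. Ferryman goes to the far shore with the chlorine cylinder.
4. Ferryman goes back to the near shore alone.
5. Ferryman goes to the far shore with the solvent jar.
6. Ferryman goes back to the near shore with the base flask.
7. Ferryman goes to the far shore with the oxidiser.
8. Ferryman goes back to the near shore alone.
9. Ferryman goes to the far shore with the peroxide.
10. Ferryman goes back to the near shore alone.
11. Ferryman goes to the far shore with the catalyst vial.
12. Ferryman goes back to the near shore alone.
13. Ferryman goes to the far shore with the acid flask.
14. Ferryman goes back to the near shore alone.
15. Ferryman goes to the far shore with the base flask.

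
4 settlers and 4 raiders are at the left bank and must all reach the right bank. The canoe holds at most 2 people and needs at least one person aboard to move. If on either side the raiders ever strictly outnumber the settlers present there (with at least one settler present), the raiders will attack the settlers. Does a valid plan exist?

Following every safe sequence of crossings from the start, the most of the 8 that can be at the right bank as the canoe arrives there on crossings 1, 3, 5 is 2, 3, 4 respectively; the best ever achieved is 4 of 8.
From crossing 7 on, no configuration arises that was not already reachable earlier: only 11 distinct safe configurations (who is on which side, and where the canoe is) can ever be reached, none of them has everyone across, and every continuation just revisits them. They are: 0 settlers + 0 raiders across (canoe back at the start); 0 settlers + 1 raider across (canoe there); 0 settlers + 1 raider across (canoe back at the start); 0 settlers + 2 raiders across (canoe there); 0 settlers + 2 raiders across (canoe back at the start); 0 settlers + 3 raiders across (canoe there); 0 settlers + 3 raiders across (canoe back at the start); 0 settlers + 4 raiders across (canoe there); 1 settler + 1 raider across (canoe there); 1 settler + 1 raider across (canoe back at the start); 2 settlers + 2 raiders across (canoe there). So no valid plan exists.

No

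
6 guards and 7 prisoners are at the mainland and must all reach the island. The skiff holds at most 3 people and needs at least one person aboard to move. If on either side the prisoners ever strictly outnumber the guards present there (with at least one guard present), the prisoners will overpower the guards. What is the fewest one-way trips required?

impossible

The prisoners already outnumber the guards at the mainland before anyone moves, so the starting position itself is disallowed.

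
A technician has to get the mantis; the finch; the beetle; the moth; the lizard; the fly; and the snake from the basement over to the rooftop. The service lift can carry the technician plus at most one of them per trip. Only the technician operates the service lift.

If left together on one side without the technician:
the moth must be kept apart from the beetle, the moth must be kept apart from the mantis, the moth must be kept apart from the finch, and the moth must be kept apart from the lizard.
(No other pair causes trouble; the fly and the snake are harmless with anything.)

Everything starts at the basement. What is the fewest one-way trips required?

Following every safe sequence of crossings from the start, the most of the 7 that can be at the rooftop as the service lift arrives there on crossings 1, 3, 5, 7 is 1, 2, 3, 4 respectively; the best ever achieved is 4 of 7.
From crossing 9 on, no configuration arises that was not already reachable earlier: only 44 distinct safe configurations (who is on which side, and where the service lift is) can ever be reached, none of them has everyone across, and every continuation just revisits them. So no valid plan exists.

impossible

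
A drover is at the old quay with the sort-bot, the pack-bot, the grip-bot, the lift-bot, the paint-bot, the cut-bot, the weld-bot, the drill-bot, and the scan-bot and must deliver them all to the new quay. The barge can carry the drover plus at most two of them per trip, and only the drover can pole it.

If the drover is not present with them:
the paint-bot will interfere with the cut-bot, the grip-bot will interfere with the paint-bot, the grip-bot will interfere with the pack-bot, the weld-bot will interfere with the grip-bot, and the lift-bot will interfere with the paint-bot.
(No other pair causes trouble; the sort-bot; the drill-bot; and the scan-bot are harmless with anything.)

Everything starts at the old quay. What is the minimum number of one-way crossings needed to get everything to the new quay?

11

Counting alone: the drover can take at most 2 across per trip to the new quay, so moving all 9 needs at least 5 loaded trips out, with a return between consecutive ones — at least 9 crossings.
The safety rule pushes this higher. Following every safe sequence of crossings, the most of the 9 that can be at the new quay as the barge arrives there on crossing 9 is 8 — never all 9.
So no plan with fewer than 11 crossings exists, and this one achieves 11:
1. Drover goes to the new quay with the grip-bot and the paint-bot.
2. Drover goes back to the old quay with the grip-bot.
3. Drover goes to the new quay with the grip-bot and the sort-bot.
4. Drover goes back to the old quay with the grip-bot.
5. Drover goes to the new quay with the pack-bot and the weld-bot.
6. Drover goes back to the old quay alone.
7. Drover goes to the new quay with the drill-bot and the scan-bot.
8. Drover goes back to the old quay alone.
9. Drover goes to the new quay with the cut-bot and the lift-bot.
10. Drover goes back to the old quay with the paint-bot.
11. Drover goes to the new quay with the grip-bot and the paint-bot.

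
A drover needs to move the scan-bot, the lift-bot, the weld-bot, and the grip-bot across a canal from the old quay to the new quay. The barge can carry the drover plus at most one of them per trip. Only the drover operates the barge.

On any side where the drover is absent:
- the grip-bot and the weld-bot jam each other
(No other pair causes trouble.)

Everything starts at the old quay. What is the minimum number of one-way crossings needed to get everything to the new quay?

7

Counting alone: the drover can take at most 1 across per trip to the new quay, so moving all 4 needs at least 4 loaded trips out, with a return between consecutive ones — at least 7 crossings.
The plan below uses exactly 7 crossings, so it is optimal:
1. Drover goes to the new quay with the weld-bot.
2. Drover goes back to the old quay alone.
3. Drover goes to the new quay with the scan-bot.
4. Drover goes back to the old quay alone.
5. Drover goes to the new quay with the lift-bot.
6. Drover goes back to the old quay alone.
7. Drover goes to the new quay with the grip-bot.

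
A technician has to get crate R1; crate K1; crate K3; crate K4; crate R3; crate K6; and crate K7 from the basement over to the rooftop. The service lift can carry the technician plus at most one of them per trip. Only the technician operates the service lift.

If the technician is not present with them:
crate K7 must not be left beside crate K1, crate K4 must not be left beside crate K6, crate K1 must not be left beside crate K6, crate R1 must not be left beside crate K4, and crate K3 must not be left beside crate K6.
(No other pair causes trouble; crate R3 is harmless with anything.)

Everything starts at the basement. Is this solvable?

Whatever the first load, the items left behind include a forbidden pair without the technician. No opening move is safe, so no plan exists.

No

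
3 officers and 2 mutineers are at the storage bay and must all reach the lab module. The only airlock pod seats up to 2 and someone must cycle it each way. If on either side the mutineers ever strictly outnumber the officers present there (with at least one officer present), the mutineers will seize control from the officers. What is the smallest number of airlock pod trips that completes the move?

Counting alone: each trip to the lab module takes at most 2 across and each return brings at least 1 back, so after t trips out (and t−1 returns) at most 2t − (t−1) of the 5 are across; that first reaches 5 at t = 4, so at least 7 crossings are needed.
The plan below uses exactly 7 crossings, so it is optimal:
1. 2 mutineers → the lab module.  (the storage bay: 3O 0M; the lab module: 0O 2M)
2. 1 mutineer ← the storage bay.  (the storage bay: 3O 1M; the lab module: 0O 1M)
3. 2 officers → the lab module.  (the storage bay: 1O 1M; the lab module: 2O 1M)
4. 1 officer ← the storage bay.  (the storage bay: 2O 1M; the lab module: 1O 1M)
5. 1 officer and 1 mutineer → the lab module.  (the storage bay: 1O 0M; the lab module: 2O 2M)
6. 1 mutineer ← the storage bay.  (the storage bay: 1O 1M; the lab module: 2O 1M)
7. 1 officer and 1 mutineer → the lab module.  (the storage bay: 0O 0M; the lab module: 3O 2M)

7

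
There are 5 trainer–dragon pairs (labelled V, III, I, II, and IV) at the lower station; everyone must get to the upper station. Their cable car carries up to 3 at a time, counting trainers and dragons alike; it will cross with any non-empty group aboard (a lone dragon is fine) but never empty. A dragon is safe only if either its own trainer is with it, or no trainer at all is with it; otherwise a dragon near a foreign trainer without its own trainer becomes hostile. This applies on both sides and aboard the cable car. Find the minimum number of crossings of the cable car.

Counting alone: each trip to the upper station takes at most 3 across and each return brings at least 1 back, so after t trips out (and t−1 returns) at most 3t − (t−1) of the 10 are across; that first reaches 10 at t = 5, so at least 9 crossings are needed.
The safety rule pushes this higher. Following every safe sequence of crossings, the most of the 10 that can be at the upper station as the cable car arrives there on crossing 9 is 9 — never all 10.
So no plan with fewer than 11 crossings exists, and this one achieves 11:
1. dragon V and trainer V cross → the upper station.
2. trainer V crosses ← the lower station.
3. dragon I, dragon II, and dragon III cross → the upper station.
4. dragon V crosses ← the lower station.
5. trainer I, trainer II, and trainer III cross → the upper station.
6. dragon III and trainer III cross ← the lower station.
7. trainer III, trainer IV, and trainer V cross → the upper station.
8. dragon I crosses ← the lower station.
9. dragon III and dragon V cross → the upper station.
10. dragon V crosses ← the lower station.
11. dragon I, dragon IV, and dragon V cross → the upper station.

11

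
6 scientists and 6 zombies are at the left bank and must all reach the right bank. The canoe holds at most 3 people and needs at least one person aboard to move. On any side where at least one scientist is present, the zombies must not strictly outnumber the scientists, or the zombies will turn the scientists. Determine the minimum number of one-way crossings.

impossible

Following every safe sequence of crossings from the start, the most of the 12 that can be at the right bank as the canoe arrives there on crossings 1, 3, 5 is 3, 5, 6 respectively; the best ever achieved is 6 of 12.
From crossing 7 on, no configuration arises that was not already reachable earlier: only 17 distinct safe configurations (who is on which side, and where the canoe is) can ever be reached, none of them has everyone across, and every continuation just revisits them. They are: 0 scientists + 0 zombies across (canoe back at the start); 0 scientists + 1 zombie across (canoe there); 0 scientists + 1 zombie across (canoe back at the start); 0 scientists + 2 zombies across (canoe there); 0 scientists + 2 zombies across (canoe back at the start); 0 scientists + 3 zombies across (canoe there); 0 scientists + 3 zombies across (canoe back at the start); 0 scientists + 4 zombies across (canoe there); 0 scientists + 4 zombies across (canoe back at the start); 0 scientists + 5 zombies across (canoe there); 0 scientists + 5 zombies across (canoe back at the start); 0 scientists + 6 zombies across (canoe there); 1 scientist + 1 zombie across (canoe there); 1 scientist + 1 zombie across (canoe back at the start); 2 scientists + 2 zombies across (canoe there); 2 scientists + 2 zombies across (canoe back at the start); 3 scientists + 3 zombies across (canoe there). So no valid plan exists.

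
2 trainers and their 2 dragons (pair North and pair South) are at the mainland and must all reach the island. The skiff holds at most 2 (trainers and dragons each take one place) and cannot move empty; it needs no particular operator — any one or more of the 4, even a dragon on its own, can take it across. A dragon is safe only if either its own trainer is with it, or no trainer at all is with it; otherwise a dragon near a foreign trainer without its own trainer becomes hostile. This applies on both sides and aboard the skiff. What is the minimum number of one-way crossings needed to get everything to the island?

Counting alone: each trip to the island takes at most 2 across and each return brings at least 1 back, so after t trips out (and t−1 returns) at most 2t − (t−1) of the 4 are across; that first reaches 4 at t = 3, so at least 5 crossings are needed.
The plan below uses exactly 5 crossings, so it is optimal:
1. dragon North and trainer North cross → the island.
2. trainer North crosses ← the mainland.
3. trainer North and trainer South cross → the island.
4. trainer South crosses ← the mainland.
5. dragon South and trainer South cross → the island.

5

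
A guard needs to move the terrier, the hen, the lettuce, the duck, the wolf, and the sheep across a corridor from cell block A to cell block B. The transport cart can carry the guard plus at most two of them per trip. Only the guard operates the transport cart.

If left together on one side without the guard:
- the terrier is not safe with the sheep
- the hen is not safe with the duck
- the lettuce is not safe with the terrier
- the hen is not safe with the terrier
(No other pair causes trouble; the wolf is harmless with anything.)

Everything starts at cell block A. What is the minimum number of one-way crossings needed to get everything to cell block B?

Counting alone: the guard can take at most 2 across per trip to cell block B, so moving all 6 needs at least 3 loaded trips out, with a return between consecutive ones — at least 5 crossings.
The safety rule pushes this higher. Following every safe sequence of crossings, the most of the 6 that can be at cell block B as the transport cart arrives there on crossing 5 is 5 — never all 6.
So no plan with fewer than 7 crossings exists, and this one achieves 7:
1. Guard goes to cell block B with the hen and the terrier.  [cell block A: the duck, the lettuce, the sheep, the wolf | cell block B: the hen, the terrier]
2. Guard goes back to cell block A with the terrier.  [cell block A: the duck, the lettuce, the sheep, the terrier, the wolf | cell block B: the hen]
3. Guard goes to cell block B with the lettuce and the terrier.  [cell block A: the duck, the sheep, the wolf | cell block B: the hen, the lettuce, the terrier]
4. Guard goes back to cell block A with the terrier.  [cell block A: the duck, the sheep, the terrier, the wolf | cell block B: the hen, the lettuce]
5. Guard goes to cell block B with the sheep and the wolf.  [cell block A: the duck, the terrier | cell block B: the hen, the lettuce, the sheep, the wolf]
6. Guard goes back to cell block A alone.  [cell block A: the duck, the terrier | cell block B: the hen, the lettuce, the sheep, the wolf]
7. Guard goes to cell block B with the duck and the terrier.  [cell block A: — | cell block B: the duck, the hen, the lettuce, the sheep, the terrier, the wolf]

7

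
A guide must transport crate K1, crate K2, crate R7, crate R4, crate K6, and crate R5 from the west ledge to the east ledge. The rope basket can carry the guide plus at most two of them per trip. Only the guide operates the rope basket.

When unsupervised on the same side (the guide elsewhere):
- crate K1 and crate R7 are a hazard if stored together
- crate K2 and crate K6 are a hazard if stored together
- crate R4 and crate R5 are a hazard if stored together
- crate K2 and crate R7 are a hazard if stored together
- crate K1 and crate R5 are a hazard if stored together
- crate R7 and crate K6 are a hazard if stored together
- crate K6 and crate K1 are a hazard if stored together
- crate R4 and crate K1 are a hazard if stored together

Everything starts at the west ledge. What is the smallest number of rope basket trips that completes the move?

impossible

Whatever the first load, the items left behind include a forbidden pair without the guide. No opening move is safe, so no plan exists.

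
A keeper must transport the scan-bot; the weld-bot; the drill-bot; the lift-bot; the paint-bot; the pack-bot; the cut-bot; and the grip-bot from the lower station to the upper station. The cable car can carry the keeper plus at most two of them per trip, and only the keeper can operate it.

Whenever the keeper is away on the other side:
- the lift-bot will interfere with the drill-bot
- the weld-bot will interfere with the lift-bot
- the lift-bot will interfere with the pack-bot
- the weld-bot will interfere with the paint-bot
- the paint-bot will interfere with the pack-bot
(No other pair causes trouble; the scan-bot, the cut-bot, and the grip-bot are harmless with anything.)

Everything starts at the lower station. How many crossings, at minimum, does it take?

Counting alone: the keeper can take at most 2 across per trip to the upper station, so moving all 8 needs at least 4 loaded trips out, with a return between consecutive ones — at least 7 crossings.
The safety rule pushes this higher. Following every safe sequence of crossings, the most of the 8 that can be at the upper station as the cable car arrives there on crossing 7 is 7 — never all 8.
So no plan with fewer than 9 crossings exists, and this one achieves 9:
1. Keeper goes to the upper station with the lift-bot and the paint-bot.
2. Keeper goes back to the lower station alone.
3. Keeper goes to the upper station with the scan-bot and the weld-bot.
4. Keeper goes back to the lower station with the lift-bot and the paint-bot.
5. Keeper goes to the upper station with the drill-bot and the pack-bot.
6. Keeper goes back to the lower station alone.
7. Keeper goes to the upper station with the cut-bot and the grip-bot.
8. Keeper goes back to the lower station alone.
9. Keeper goes to the upper station with the lift-bot and the paint-bot.

9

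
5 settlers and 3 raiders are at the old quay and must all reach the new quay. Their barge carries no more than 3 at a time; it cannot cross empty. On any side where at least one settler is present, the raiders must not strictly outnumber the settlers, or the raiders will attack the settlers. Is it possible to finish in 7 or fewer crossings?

Yes

Yes — this plan uses 7 crossings (≤ 7):
1. 2 raiders → the new quay.  (the old quay: 5S 1R; the new quay: 0S 2R)
2. 1 raider ← the old quay.  (the old quay: 5S 2R; the new quay: 0S 1R)
3. 2 settlers and 1 raider → the new quay.  (the old quay: 3S 1R; the new quay: 2S 2R)
4. 1 raider ← the old quay.  (the old quay: 3S 2R; the new quay: 2S 1R)
5. 1 settler and 2 raiders → the new quay.  (the old quay: 2S 0R; the new quay: 3S 3R)
6. 1 raider ← the old quay.  (the old quay: 2S 1R; the new quay: 3S 2R)
7. 2 settlers and 1 raider → the new quay.  (the old quay: 0S 0R; the new quay: 5S 3R)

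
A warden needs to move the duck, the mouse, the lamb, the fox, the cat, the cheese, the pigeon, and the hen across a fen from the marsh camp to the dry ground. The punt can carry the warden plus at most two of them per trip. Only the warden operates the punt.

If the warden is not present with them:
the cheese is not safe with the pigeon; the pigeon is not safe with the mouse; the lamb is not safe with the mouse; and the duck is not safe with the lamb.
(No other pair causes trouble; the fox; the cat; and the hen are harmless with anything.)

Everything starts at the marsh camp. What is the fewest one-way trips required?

9

Counting alone: the warden can take at most 2 across per trip to the dry ground, so moving all 8 needs at least 4 loaded trips out, with a return between consecutive ones — at least 7 crossings.
The safety rule pushes this higher. Following every safe sequence of crossings, the most of the 8 that can be at the dry ground as the punt arrives there on crossing 7 is 7 — never all 8.
So no plan with fewer than 9 crossings exists, and this one achieves 9:
1. Warden goes to the dry ground with the lamb and the pigeon.  [the marsh camp: the cat, the cheese, the duck, the fox, the hen, the mouse | the dry ground: the lamb, the pigeon]
2. Warden goes back to the marsh camp alone.  [the marsh camp: the cat, the cheese, the duck, the fox, the hen, the mouse | the dry ground: the lamb, the pigeon]
3. Warden goes to the dry ground with the duck and the mouse.  [the marsh camp: the cat, the cheese, the fox, the hen | the dry ground: the duck, the lamb, the mouse, the pigeon]
4. Warden goes back to the marsh camp with the lamb and the pigeon.  [the marsh camp: the cat, the cheese, the fox, the hen, the lamb, the pigeon | the dry ground: the duck, the mouse]
5. Warden goes to the dry ground with the cheese and the fox.  [the marsh camp: the cat, the hen, the lamb, the pigeon | the dry ground: the cheese, the duck, the fox, the mouse]
6. Warden goes back to the marsh camp alone.  [the marsh camp: the cat, the hen, the lamb, the pigeon | the dry ground: the cheese, the duck, the fox, the mouse]
7. Warden goes to the dry ground with the cat and the hen.  [the marsh camp: the lamb, the pigeon | the dry ground: the cat, the cheese, the duck, the fox, the hen, the mouse]
8. Warden goes back to the marsh camp alone.  [the marsh camp: the lamb, the pigeon | the dry ground: the cat, the cheese, the duck, the fox, the hen, the mouse]
9. Warden goes to the dry ground with the lamb and the pigeon.  [the marsh camp: — | the dry ground: the cat, the cheese, the duck, the fox, the hen, the lamb, the mouse, the pigeon]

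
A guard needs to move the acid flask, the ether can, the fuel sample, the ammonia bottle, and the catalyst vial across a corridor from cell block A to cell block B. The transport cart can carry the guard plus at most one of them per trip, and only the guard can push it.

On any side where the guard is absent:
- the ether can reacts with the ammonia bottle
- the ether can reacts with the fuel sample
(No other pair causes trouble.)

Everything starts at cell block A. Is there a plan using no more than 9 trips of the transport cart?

Counting alone: the guard can take at most 1 across per trip to cell block B, so moving all 5 needs at least 5 loaded trips out, with a return between consecutive ones — at least 9 crossings.
The safety rule pushes this higher. Following every safe sequence of crossings, the most of the 5 that can be at cell block B as the transport cart arrives there on crossing 9 is 4 — never all 5.
So the move cannot be finished within 9 crossings. (The shortest complete plan takes 11:)
1. Guard goes to cell block B with the ether can.  [cell block A: the acid flask, the ammonia bottle, the catalyst vial, the fuel sample | cell block B: the ether can]
2. Guard goes back to cell block A alone.  [cell block A: the acid flask, the ammonia bottle, the catalyst vial, the fuel sample | cell block B: the ether can]
3. Guard goes to cell block B with the acid flask.  [cell block A: the ammonia bottle, the catalyst vial, the fuel sample | cell block B: the acid flask, the ether can]
4. Guard goes back to cell block A alone.  [cell block A: the ammonia bottle, the catalyst vial, the fuel sample | cell block B: the acid flask, the ether can]
5. Guard goes to cell block B with the fuel sample.  [cell block A: the ammonia bottle, the catalyst vial | cell block B: the acid flask, the ether can, the fuel sample]
6. Guard goes back to cell block A with the ether can.  [cell block A: the ammonia bottle, the catalyst vial, the ether can | cell block B: the acid flask, the fuel sample]
7. Guard goes to cell block B with the ammonia bottle.  [cell block A: the catalyst vial, the ether can | cell block B: the acid flask, the ammonia bottle, the fuel sample]
8. Guard goes back to cell block A alone.  [cell block A: the catalyst vial, the ether can | cell block B: the acid flask, the ammonia bottle, the fuel sample]
9. Guard goes to cell block B with the catalyst vial.  [cell block A: the ether can | cell block B: the acid flask, the ammonia bottle, the catalyst vial, the fuel sample]
10. Guard goes back to cell block A alone.  [cell block A: the ether can | cell block B: the acid flask, the ammonia bottle, the catalyst vial, the fuel sample]
11. Guard goes to cell block B with the ether can.  [cell block A: — | cell block B: the acid flask, the ammonia bottle, the catalyst vial, the ether can, the fuel sample]

No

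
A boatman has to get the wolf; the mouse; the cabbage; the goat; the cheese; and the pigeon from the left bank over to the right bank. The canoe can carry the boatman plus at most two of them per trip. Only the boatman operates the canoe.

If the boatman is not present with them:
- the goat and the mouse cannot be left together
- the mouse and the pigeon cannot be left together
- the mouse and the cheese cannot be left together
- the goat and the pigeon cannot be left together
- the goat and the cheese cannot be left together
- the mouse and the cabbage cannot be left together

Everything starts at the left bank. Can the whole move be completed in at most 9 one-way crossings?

Yes

Yes — this plan uses 9 crossings (≤ 9):
1. Boatman goes to the right bank with the goat and the mouse.  [the left bank: the cabbage, the cheese, the pigeon, the wolf | the right bank: the goat, the mouse]
2. Boatman goes back to the left bank with the mouse.  [the left bank: the cabbage, the cheese, the mouse, the pigeon, the wolf | the right bank: the goat]
3. Boatman goes to the right bank with the mouse and the wolf.  [the left bank: the cabbage, the cheese, the pigeon | the right bank: the goat, the mouse, the wolf]
4. Boatman goes back to the left bank with the mouse.  [the left bank: the cabbage, the cheese, the mouse, the pigeon | the right bank: the goat, the wolf]
5. Boatman goes to the right bank with the cabbage and the mouse.  [the left bank: the cheese, the pigeon | the right bank: the cabbage, the goat, the mouse, the wolf]
6. Boatman goes back to the left bank with the mouse.  [the left bank: the cheese, the mouse, the pigeon | the right bank: the cabbage, the goat, the wolf]
7. Boatman goes to the right bank with the cheese and the pigeon.  [the left bank: the mouse | the right bank: the cabbage, the cheese, the goat, the pigeon, the wolf]
8. Boatman goes back to the left bank with the goat.  [the left bank: the goat, the mouse | the right bank: the cabbage, the cheese, the pigeon, the wolf]
9. Boatman goes to the right bank with the goat and the mouse.  [the left bank: — | the right bank: the cabbage, the cheese, the goat, the mouse, the pigeon, the wolf]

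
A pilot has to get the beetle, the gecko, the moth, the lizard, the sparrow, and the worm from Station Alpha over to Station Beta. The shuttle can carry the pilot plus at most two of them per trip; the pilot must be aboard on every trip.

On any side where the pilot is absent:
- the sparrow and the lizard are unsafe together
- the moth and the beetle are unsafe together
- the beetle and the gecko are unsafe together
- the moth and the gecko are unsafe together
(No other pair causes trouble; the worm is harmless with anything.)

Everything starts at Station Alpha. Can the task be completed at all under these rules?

Whatever the first load, the items left behind include a forbidden pair without the pilot. No opening move is safe, so no plan exists.

No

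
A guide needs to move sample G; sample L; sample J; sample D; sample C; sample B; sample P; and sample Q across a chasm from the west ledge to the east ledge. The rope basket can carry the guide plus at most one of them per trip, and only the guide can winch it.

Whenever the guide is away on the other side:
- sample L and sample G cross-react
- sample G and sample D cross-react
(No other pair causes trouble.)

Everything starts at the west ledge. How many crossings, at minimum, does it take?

17

Counting alone: the guide can take at most 1 across per trip to the east ledge, so moving all 8 needs at least 8 loaded trips out, with a return between consecutive ones — at least 15 crossings.
The safety rule pushes this higher. Following every safe sequence of crossings, the most of the 8 that can be at the east ledge as the rope basket arrives there on crossing 15 is 7 — never all 8.
So no plan with fewer than 17 crossings exists, and this one achieves 17:
1. Guide goes to the east ledge with sample G.  [the west ledge: sample B, sample C, sample D, sample J, sample L, sample P, sample Q | the east ledge: sample G]
2. Guide goes back to the west ledge alone.  [the west ledge: sample B, sample C, sample D, sample J, sample L, sample P, sample Q | the east ledge: sample G]
3. Guide goes to the east ledge with sample L.  [the west ledge: sample B, sample C, sample D, sample J, sample P, sample Q | the east ledge: sample G, sample L]
4. Guide goes back to the west ledge with sample G.  [the west ledge: sample B, sample C, sample D, sample G, sample J, sample P, sample Q | the east ledge: sample L]
5. Guide goes to the east ledge with sample D.  [the west ledge: sample B, sample C, sample G, sample J, sample P, sample Q | the east ledge: sample D, sample L]
6. Guide goes back to the west ledge alone.  [the west ledge: sample B, sample C, sample G, sample J, sample P, sample Q | the east ledge: sample D, sample L]
7. Guide goes to the east ledge with sample J.  [the west ledge: sample B, sample C, sample G, sample P, sample Q | the east ledge: sample D, sample J, sample L]
8. Guide goes back to the west ledge alone.  [the west ledge: sample B, sample C, sample G, sample P, sample Q | the east ledge: sample D, sample J, sample L]
9. Guide goes to the east ledge with sample C.  [the west ledge: sample B, sample G, sample P, sample Q | the east ledge: sample C, sample D, sample J, sample L]
10. Guide goes back to the west ledge alone.  [the west ledge: sample B, sample G, sample P, sample Q | the east ledge: sample C, sample D, sample J, sample L]
11. Guide goes to the east ledge with sample B.  [the west ledge: sample G, sample P, sample Q | the east ledge: sample B, sample C, sample D, sample J, sample L]
12. Guide goes back to the west ledge alone.  [the west ledge: sample G, sample P, sample Q | the east ledge: sample B, sample C, sample D, sample J, sample L]
13. Guide goes to the east ledge with sample P.  [the west ledge: sample G, sample Q | the east ledge: sample B, sample C, sample D, sample J, sample L, sample P]
14. Guide goes back to the west ledge alone.  [the west ledge: sample G, sample Q | the east ledge: sample B, sample C, sample D, sample J, sample L, sample P]
15. Guide goes to the east ledge with sample Q.  [the west ledge: sample G | the east ledge: sample B, sample C, sample D, sample J, sample L, sample P, sample Q]
16. Guide goes back to the west ledge alone.  [the west ledge: sample G | the east ledge: sample B, sample C, sample D, sample J, sample L, sample P, sample Q]
17. Guide goes to the east ledge with sample G.  [the west ledge: — | the east ledge: sample B, sample C, sample D, sample G, sample J, sample L, sample P, sample Q]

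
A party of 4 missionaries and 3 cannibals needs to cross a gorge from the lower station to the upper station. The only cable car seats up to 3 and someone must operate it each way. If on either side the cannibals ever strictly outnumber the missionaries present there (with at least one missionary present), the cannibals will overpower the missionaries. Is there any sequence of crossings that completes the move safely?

1. 3 cannibals → the upper station.  (the lower station: 4M 0C; the upper station: 0M 3C)
2. 1 cannibal ← the lower station.  (the lower station: 4M 1C; the upper station: 0M 2C)
3. 3 missionaries → the upper station.  (the lower station: 1M 1C; the upper station: 3M 2C)
4. 1 missionary ← the lower station.  (the lower station: 2M 1C; the upper station: 2M 2C)
5. 2 missionaries and 1 cannibal → the upper station.  (the lower station: 0M 0C; the upper station: 4M 3C)

Yes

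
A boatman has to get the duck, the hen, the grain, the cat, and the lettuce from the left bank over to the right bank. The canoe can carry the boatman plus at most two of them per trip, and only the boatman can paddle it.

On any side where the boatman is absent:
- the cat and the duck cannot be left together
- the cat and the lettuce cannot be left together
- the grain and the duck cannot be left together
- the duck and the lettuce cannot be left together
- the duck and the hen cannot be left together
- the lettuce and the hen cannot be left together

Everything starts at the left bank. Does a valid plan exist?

1. Boatman goes to the right bank with the duck and the lettuce.
2. Boatman goes back to the left bank with the duck.
3. Boatman goes to the right bank with the duck and the grain.
4. Boatman goes back to the left bank with the duck.
5. Boatman goes to the right bank with the cat and the hen.
6. Boatman goes back to the left bank with the lettuce.
7. Boatman goes to the right bank with the duck and the lettuce.

Yes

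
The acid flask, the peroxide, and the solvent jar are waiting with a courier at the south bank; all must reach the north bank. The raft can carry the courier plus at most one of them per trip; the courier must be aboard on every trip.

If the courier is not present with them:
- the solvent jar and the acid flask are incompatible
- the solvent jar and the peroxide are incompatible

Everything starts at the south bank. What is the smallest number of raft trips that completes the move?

Counting alone: the courier can take at most 1 across per trip to the north bank, so moving all 3 needs at least 3 loaded trips out, with a return between consecutive ones — at least 5 crossings.
The safety rule pushes this higher. Following every safe sequence of crossings, the most of the 3 that can be at the north bank as the raft arrives there on crossing 5 is 2 — never all 3.
So no plan with fewer than 7 crossings exists, and this one achieves 7:
1. Courier goes to the north bank with the solvent jar.
2. Courier goes back to the south bank alone.
3. Courier goes to the north bank with the acid flask.
4. Courier goes back to the south bank with the solvent jar.
5. Courier goes to the north bank with the peroxide.
6. Courier goes back to the south bank alone.
7. Courier goes to the north bank with the solvent jar.

7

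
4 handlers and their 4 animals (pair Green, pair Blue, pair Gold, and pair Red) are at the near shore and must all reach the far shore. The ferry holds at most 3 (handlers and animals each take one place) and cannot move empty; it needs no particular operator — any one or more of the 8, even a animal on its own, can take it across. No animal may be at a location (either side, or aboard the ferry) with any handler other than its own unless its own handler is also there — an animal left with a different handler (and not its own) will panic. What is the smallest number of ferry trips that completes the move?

Counting alone: each trip to the far shore takes at most 3 across and each return brings at least 1 back, so after t trips out (and t−1 returns) at most 3t − (t−1) of the 8 are across; that first reaches 8 at t = 4, so at least 7 crossings are needed.
The safety rule pushes this higher. Following every safe sequence of crossings, the most of the 8 that can be at the far shore as the ferry arrives there on crossing 7 is 7 — never all 8.
So no plan with fewer than 9 crossings exists, and this one achieves 9:
1. animal Green and handler Green cross → the far shore.
2. handler Green crosses ← the near shore.
3. animal Blue, handler Blue, and handler Green cross → the far shore.
4. animal Green and handler Green cross ← the near shore.
5. handler Gold, handler Green, and handler Red cross → the far shore.
6. animal Blue crosses ← the near shore.
7. animal Blue and animal Green cross → the far shore.
8. animal Green crosses ← the near shore.
9. animal Gold, animal Green, and animal Red cross → the far shore.

9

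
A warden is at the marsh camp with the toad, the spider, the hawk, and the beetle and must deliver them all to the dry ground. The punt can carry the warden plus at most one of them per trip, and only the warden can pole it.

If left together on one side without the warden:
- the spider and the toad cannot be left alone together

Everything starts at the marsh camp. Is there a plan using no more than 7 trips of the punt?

Yes

Yes — this plan uses 7 crossings (≤ 7):
1. Warden goes to the dry ground with the toad.
2. Warden goes back to the marsh camp alone.
3. Warden goes to the dry ground with the hawk.
4. Warden goes back to the marsh camp alone.
5. Warden goes to the dry ground with the beetle.
6. Warden goes back to the marsh camp alone.
7. Warden goes to the dry ground with the spider.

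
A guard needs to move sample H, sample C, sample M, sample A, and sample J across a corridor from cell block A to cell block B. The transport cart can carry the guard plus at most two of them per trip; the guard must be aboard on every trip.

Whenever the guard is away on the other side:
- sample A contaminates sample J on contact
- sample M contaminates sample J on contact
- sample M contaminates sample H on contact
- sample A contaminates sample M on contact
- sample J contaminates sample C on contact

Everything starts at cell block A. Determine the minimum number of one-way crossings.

Counting alone: the guard can take at most 2 across per trip to cell block B, so moving all 5 needs at least 3 loaded trips out, with a return between consecutive ones — at least 5 crossings.
The safety rule pushes this higher. Following every safe sequence of crossings, the most of the 5 that can be at cell block B as the transport cart arrives there on crossing 5 is 4 — never all 5.
So no plan with fewer than 7 crossings exists, and this one achieves 7:
1. Guard goes to cell block B with sample J and sample M.  [cell block A: sample A, sample C, sample H | cell block B: sample J, sample M]
2. Guard goes back to cell block A with sample M.  [cell block A: sample A, sample C, sample H, sample M | cell block B: sample J]
3. Guard goes to cell block B with sample H and sample M.  [cell block A: sample A, sample C | cell block B: sample H, sample J, sample M]
4. Guard goes back to cell block A with sample M.  [cell block A: sample A, sample C, sample M | cell block B: sample H, sample J]
5. Guard goes to cell block B with sample A and sample C.  [cell block A: sample M | cell block B: sample A, sample C, sample H, sample J]
6. Guard goes back to cell block A with sample J.  [cell block A: sample J, sample M | cell block B: sample A, sample C, sample H]
7. Guard goes to cell block B with sample J and sample M.  [cell block A: — | cell block B: sample A, sample C, sample H, sample J, sample M]

7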